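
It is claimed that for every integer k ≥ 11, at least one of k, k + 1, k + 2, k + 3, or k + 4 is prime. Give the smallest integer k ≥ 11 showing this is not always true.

We need the least integer k ≥ 11 for which k, k + 1, k + 2, k + 3, k + 4 are all composite.
For k = 11, 12, 13, 14, …, 21, 22, 23 the conclusion holds.
k = 24: 24 = 2 × 12; 25 = 5 × 5; 26 = 2 × 13; 27 = 3 × 9; 28 = 2 × 14 — all composite.
Hence k = 24 is a counterexample.

k = 24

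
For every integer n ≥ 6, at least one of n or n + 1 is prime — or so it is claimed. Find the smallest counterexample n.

Check each integer n ≥ 6 in order until n, n + 1 are both composite.
n = 6: 7 is prime.
n = 7: 7 is prime.
n = 8: 8 = 2 × 4; 9 = 3 × 3 — both composite.
Thus n = 8 disproves the claim, and no smaller n works.

n = 8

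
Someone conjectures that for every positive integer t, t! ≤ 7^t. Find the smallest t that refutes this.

t = 17

The first 16 eligible values, up to t = 16, all satisfy the conclusion.
t = 17: t! = 355687428096000 and 7^t = 232630513987207, so 355687428096000 > 232630513987207.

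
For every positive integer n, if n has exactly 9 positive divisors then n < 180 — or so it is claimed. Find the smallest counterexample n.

We need the least positive integer n for which n has exactly 9 positive divisors but the claim fails.
n = 36: τ(36) = 9; 36 < 180.
n = 100: τ(100) = 9; 100 < 180.
n = 196: τ(196) = 9; 196 ≥ 180.
Hence n = 196 is a counterexample.

n = 196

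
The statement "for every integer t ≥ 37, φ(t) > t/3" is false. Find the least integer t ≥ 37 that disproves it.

We need the least integer t ≥ 37 for which the claim fails.
The first 5 eligible values, up to t = 41, all satisfy the conclusion.
t = 42: φ(42) = 12 and 42/3 = 14, so φ(42) ≤ 42/3.
Thus t = 42 disproves the claim, and no smaller t works.

t = 42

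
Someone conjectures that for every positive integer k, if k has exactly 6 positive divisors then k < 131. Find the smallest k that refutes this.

Check each positive integer k in order until k has exactly 6 positive divisors but the claim fails.
For k = 12, 18, 20, 28, …, 116, 117, 124 the conclusion holds.
k = 147: τ(147) = 6; 147 ≥ 131.
Hence k = 147 is a counterexample.

k = 147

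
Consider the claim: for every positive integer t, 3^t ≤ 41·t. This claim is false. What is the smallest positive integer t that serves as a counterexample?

t = 5

We need the least positive integer t for which 3^t > 41·t.
The first 4 eligible values, up to t = 4, all satisfy the conclusion.
t = 5: 3^t = 243 and 41·t = 205, so 243 > 205.
Thus t = 5 disproves the claim, and no smaller t works.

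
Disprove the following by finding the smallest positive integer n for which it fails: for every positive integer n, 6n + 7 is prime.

n = 3

n = 1: 6n + 7 = 13, prime.
n = 2: 6n + 7 = 19, prime.
n = 3: 6n + 7 = 25 = 5 × 5, composite.
Hence n = 3 is a counterexample.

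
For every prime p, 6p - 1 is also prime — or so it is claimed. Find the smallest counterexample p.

The first 4 eligible values, up to p = 7, all satisfy the conclusion.
p = 11: 6p - 1 = 65 = 5 × 13, not prime.
Hence p = 11 is a counterexample.

p = 11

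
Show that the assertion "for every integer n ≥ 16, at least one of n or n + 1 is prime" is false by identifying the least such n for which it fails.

For n = 16, 17, 18, 19 the conclusion holds.
n = 20: 20 = 2 × 10; 21 = 3 × 7 — both composite.

n = 20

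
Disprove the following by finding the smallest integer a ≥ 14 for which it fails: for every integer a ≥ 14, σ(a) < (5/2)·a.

We need the least integer a ≥ 14 for which the claim fails.
The first 10 eligible values, up to a = 23, all satisfy the conclusion.
a = 24: σ(24) = 60; 60 ≥ 60.
Hence a = 24 is a counterexample.

a = 24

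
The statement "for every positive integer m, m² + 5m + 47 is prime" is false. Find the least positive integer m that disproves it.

m = 38

Check each positive integer m in order until m² + 5m + 47 is not prime.
For m = 1, 2, 3, 4, …, 35, 36, 37 the conclusion holds.
m = 38: m² + 5m + 47 = 1681 = 41 × 41, composite.
So m = 38 is the smallest counterexample.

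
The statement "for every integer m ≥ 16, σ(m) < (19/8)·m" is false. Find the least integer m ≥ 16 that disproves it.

We need the least integer m ≥ 16 for which the claim fails.
For m = 16, 17, 18, 19, 20, 21, 22, 23 the conclusion holds.
m = 24: σ(24) = 60; 60 ≥ 57.

m = 24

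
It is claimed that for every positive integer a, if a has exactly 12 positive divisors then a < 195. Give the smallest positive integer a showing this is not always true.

a = 198

Check each positive integer a in order until a has exactly 12 positive divisors but the claim fails.
For a = 60, 72, 84, 90, …, 150, 156, 160 the conclusion holds.
a = 198: τ(198) = 12; 198 ≥ 195.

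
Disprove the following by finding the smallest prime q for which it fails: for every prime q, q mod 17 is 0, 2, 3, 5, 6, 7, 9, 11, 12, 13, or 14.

For q = 2, 3, 5, 7, …, 43, 47, 53 the conclusion holds.
q = 59: 59 mod 17 = 8 — not in {0, 2, 3, 5, 6, 7, 9, 11, 12, 13, 14}.
Thus q = 59 disproves the claim, and no smaller q works.

q = 59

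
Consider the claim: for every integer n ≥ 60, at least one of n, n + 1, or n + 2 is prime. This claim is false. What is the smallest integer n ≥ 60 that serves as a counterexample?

A counterexample is any integer n ≥ 60 such that n, n + 1, n + 2 are all composite; we check each in order.
n = 60: 61 is prime.
n = 61: 61 is prime.
n = 62: 62 = 2 × 31; 63 = 3 × 21; 64 = 2 × 32 — all composite.

n = 62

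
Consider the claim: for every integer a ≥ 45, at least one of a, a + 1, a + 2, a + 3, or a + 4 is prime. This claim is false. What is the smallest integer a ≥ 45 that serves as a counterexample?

a = 48

For a = 45, 46, 47 the conclusion holds.
a = 48: 48 = 2 × 24; 49 = 7 × 7; 50 = 2 × 25; 51 = 3 × 17; 52 = 2 × 26 — all composite.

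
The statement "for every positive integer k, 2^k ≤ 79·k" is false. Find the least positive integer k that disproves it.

k = 10

We need the least positive integer k for which 2^k > 79·k.
For k = 1, 2, 3, 4, 5, 6, 7, 8, 9 the conclusion holds.
k = 10: 2^k = 1024 and 79·k = 790, so 1024 > 790.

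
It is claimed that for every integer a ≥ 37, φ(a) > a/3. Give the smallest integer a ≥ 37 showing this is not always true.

Check each integer a ≥ 37 in order until the claim fails.
For a = 37, 38, 39, 40, 41 the conclusion holds.
a = 42: φ(42) = 12 and 42/3 = 14, so φ(42) ≤ 42/3.
So a = 42 is the smallest counterexample.

a = 42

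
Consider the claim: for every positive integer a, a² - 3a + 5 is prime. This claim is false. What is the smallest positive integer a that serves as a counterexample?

a = 4

We need the least positive integer a for which a² - 3a + 5 is not prime.
a = 1: a² - 3a + 5 = 3, prime.
a = 2: a² - 3a + 5 = 3, prime.
a = 3: a² - 3a + 5 = 5, prime.
a = 4: a² - 3a + 5 = 9 = 3 × 3, composite.
So a = 4 is the smallest counterexample.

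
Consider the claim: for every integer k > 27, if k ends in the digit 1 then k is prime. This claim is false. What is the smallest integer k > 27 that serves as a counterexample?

k = 51

Check each integer k > 27 in order until k ends in the digit 1 but k is not prime.
k = 31: 31 ends in 1 and is prime.
k = 41: 41 ends in 1 and is prime.
k = 51: 51 ends in 1; 51 = 3 × 17, composite.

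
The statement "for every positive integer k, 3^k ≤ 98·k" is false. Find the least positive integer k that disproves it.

k = 6

The first 5 eligible values, up to k = 5, all satisfy the conclusion.
k = 6: 3^k = 729 and 98·k = 588, so 729 > 588.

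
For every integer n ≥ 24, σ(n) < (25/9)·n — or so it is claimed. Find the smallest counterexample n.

n = 60

The first 36 eligible values, up to n = 59, all satisfy the conclusion.
n = 60: σ(60) = 168; 168 ≥ 500/3.
Hence n = 60 is a counterexample.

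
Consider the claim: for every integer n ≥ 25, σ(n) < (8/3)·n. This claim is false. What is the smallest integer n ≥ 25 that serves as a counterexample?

A counterexample is any integer n ≥ 25 such that the claim fails; we check each in order.
For n = 25, 26, 27, 28, …, 57, 58, 59 the conclusion holds.
n = 60: σ(60) = 168; 168 ≥ 160.
Thus n = 60 disproves the claim, and no smaller n works.

n = 60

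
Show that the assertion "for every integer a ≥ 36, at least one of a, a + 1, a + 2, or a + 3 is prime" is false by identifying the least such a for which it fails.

We need the least integer a ≥ 36 for which a, a + 1, a + 2, a + 3 are all composite.
For a = 36, 37, 38, 39, …, 45, 46, 47 the conclusion holds.
a = 48: 48 = 2 × 24; 49 = 7 × 7; 50 = 2 × 25; 51 = 3 × 17 — all composite.
Thus a = 48 disproves the claim, and no smaller a works.

a = 48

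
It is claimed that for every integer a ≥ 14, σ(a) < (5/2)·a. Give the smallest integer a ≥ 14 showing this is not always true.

Check each integer a ≥ 14 in order until the claim fails.
For a = 14, 15, 16, 17, 18, 19, 20, 21, 22, 23 the conclusion holds.
a = 24: σ(24) = 60; 60 ≥ 60.
Thus a = 24 disproves the claim, and no smaller a works.

a = 24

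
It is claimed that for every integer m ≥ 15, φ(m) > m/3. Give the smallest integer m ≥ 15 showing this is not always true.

m = 18

Check each integer m ≥ 15 in order until the claim fails.
For m = 15, 16, 17 the conclusion holds.
m = 18: φ(18) = 6 and 18/3 = 6, so φ(18) ≤ 18/3.
Hence m = 18 is a counterexample.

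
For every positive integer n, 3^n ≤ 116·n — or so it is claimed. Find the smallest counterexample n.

n = 1: 3^n = 3 and 116·n = 116, so 3 ≤ 116.
n = 2: 3^n = 9 and 116·n = 232, so 9 ≤ 232.
n = 3: 3^n = 27 and 116·n = 348, so 27 ≤ 348.
n = 4: 3^n = 81 and 116·n = 464, so 81 ≤ 464.
n = 5: 3^n = 243 and 116·n = 580, so 243 ≤ 580.
n = 6: 3^n = 729 and 116·n = 696, so 729 > 696.

n = 6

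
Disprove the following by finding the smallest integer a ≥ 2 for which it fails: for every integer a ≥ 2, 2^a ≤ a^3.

a = 10

We need the least integer a ≥ 2 for which 2^a > a^3.
For a = 2, 3, 4, 5, 6, 7, 8, 9 the conclusion holds.
a = 10: 2^a = 1024 and a^3 = 1000, so 1024 > 1000.
So a = 10 is the smallest counterexample.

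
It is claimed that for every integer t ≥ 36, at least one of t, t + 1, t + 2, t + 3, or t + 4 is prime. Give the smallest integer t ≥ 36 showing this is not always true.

t = 48

A counterexample is any integer t ≥ 36 such that t, t + 1, t + 2, t + 3, t + 4 are all composite; we check each in order.
The first 12 eligible values, up to t = 47, all satisfy the conclusion.
t = 48: 48 = 2 × 24; 49 = 7 × 7; 50 = 2 × 25; 51 = 3 × 17; 52 = 2 × 26 — all composite.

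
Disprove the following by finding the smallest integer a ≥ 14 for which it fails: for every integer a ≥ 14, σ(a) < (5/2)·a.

a = 24

We need the least integer a ≥ 14 for which the claim fails.
For a = 14, 15, 16, 17, 18, 19, 20, 21, 22, 23 the conclusion holds.
a = 24: σ(24) = 60; 60 ≥ 60.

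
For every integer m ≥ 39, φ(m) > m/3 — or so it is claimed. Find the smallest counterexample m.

We need the least integer m ≥ 39 for which the claim fails.
For m = 39, 40, 41 the conclusion holds.
m = 42: φ(42) = 12 and 42/3 = 14, so φ(42) ≤ 42/3.

m = 42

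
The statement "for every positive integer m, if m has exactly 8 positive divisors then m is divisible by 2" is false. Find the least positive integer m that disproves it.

For m = 24, 30, 40, 42, …, 88, 102, 104 the conclusion holds.
m = 105: τ(105) = 8; 105 mod 2 = 1.

m = 105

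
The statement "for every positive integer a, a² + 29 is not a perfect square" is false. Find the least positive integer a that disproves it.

A counterexample is any positive integer a such that a² + 29 is a perfect square; we check each in order.
For a = 1, 2, 3, 4, …, 11, 12, 13 the conclusion holds.
a = 14: 14² + 29 = 225 = 15², a perfect square.

a = 14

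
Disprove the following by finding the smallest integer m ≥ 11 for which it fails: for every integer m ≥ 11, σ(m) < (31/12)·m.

m = 48

For m = 11, 12, 13, 14, …, 45, 46, 47 the conclusion holds.
m = 48: σ(48) = 124; 124 ≥ 124.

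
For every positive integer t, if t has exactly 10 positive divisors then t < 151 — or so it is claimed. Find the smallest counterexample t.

Check each positive integer t in order until t has exactly 10 positive divisors but the claim fails.
t = 48: τ(48) = 10; 48 < 151.
t = 80: τ(80) = 10; 80 < 151.
t = 112: τ(112) = 10; 112 < 151.
t = 162: τ(162) = 10; 162 ≥ 151.
Thus t = 162 disproves the claim, and no smaller t works.

t = 162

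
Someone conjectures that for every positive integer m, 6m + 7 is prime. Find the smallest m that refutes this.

For m = 1, 2 the conclusion holds.
m = 3: 6m + 7 = 25 = 5 × 5, composite.

m = 3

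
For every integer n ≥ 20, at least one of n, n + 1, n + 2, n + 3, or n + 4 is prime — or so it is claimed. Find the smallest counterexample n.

n = 24

The first 4 eligible values, up to n = 23, all satisfy the conclusion.
n = 24: 24 = 2 × 12; 25 = 5 × 5; 26 = 2 × 13; 27 = 3 × 9; 28 = 2 × 14 — all composite.
Thus n = 24 disproves the claim, and no smaller n works.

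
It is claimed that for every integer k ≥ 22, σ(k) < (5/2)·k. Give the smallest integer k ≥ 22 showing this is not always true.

k = 24

We need the least integer k ≥ 22 for which the claim fails.
For k = 22, 23 the conclusion holds.
k = 24: σ(24) = 60; 60 ≥ 60.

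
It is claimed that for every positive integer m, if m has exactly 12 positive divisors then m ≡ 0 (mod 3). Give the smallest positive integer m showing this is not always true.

m = 140

The first 8 eligible values, up to m = 132, all satisfy the conclusion.
m = 140: τ(140) = 12; 140 ≡ 2 (mod 3).
Thus m = 140 disproves the claim, and no smaller m works.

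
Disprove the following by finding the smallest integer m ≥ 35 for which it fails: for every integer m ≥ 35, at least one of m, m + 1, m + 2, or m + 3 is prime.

A counterexample is any integer m ≥ 35 such that m, m + 1, m + 2, m + 3 are all composite; we check each in order.
For m = 35, 36, 37, 38, …, 45, 46, 47 the conclusion holds.
m = 48: 48 = 2 × 24; 49 = 7 × 7; 50 = 2 × 25; 51 = 3 × 17 — all composite.

m = 48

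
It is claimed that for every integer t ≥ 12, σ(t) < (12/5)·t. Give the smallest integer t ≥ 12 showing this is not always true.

We need the least integer t ≥ 12 for which the claim fails.
For t = 12, 13, 14, 15, …, 21, 22, 23 the conclusion holds.
t = 24: σ(24) = 60; 60 ≥ 288/5.

t = 24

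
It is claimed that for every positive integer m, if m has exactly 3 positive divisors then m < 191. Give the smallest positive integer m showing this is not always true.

m = 289

m = 4: τ(4) = 3; 4 < 191.
m = 9: τ(9) = 3; 9 < 191.
m = 25: τ(25) = 3; 25 < 191.
m = 49: τ(49) = 3; 49 < 191.
m = 121: τ(121) = 3; 121 < 191.
m = 169: τ(169) = 3; 169 < 191.
m = 289: τ(289) = 3; 289 ≥ 191.
Thus m = 289 disproves the claim, and no smaller m works.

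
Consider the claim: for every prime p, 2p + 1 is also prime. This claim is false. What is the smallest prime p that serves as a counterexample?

p = 7

A counterexample is any prime p such that 2p + 1 is not prime; we check each in order.
p = 2: 2p + 1 = 5, prime.
p = 3: 2p + 1 = 7, prime.
p = 5: 2p + 1 = 11, prime.
p = 7: 2p + 1 = 15 = 3 × 5, not prime.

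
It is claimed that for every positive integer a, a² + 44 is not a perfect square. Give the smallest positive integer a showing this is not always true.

a = 10

For a = 1, 2, 3, 4, 5, 6, 7, 8, 9 the conclusion holds.
a = 10: 10² + 44 = 144 = 12², a perfect square.
Thus a = 10 disproves the claim, and no smaller a works.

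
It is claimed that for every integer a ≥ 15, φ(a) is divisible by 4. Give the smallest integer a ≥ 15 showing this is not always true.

a = 18

Check each integer a ≥ 15 in order until φ(a) is not divisible by 4.
a = 15: φ(15) = 8; 8 mod 4 = 0.
a = 16: φ(16) = 8; 8 mod 4 = 0.
a = 17: φ(17) = 16; 16 mod 4 = 0.
a = 18: φ(18) = 6; 6 mod 4 = 2.
Hence a = 18 is a counterexample.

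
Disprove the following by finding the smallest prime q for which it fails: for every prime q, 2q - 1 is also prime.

For q = 2, 3 the conclusion holds.
q = 5: 2q - 1 = 9 = 3 × 3, not prime.

q = 5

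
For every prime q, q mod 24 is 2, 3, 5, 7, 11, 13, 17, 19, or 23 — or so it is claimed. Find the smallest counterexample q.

q = 73

A counterexample is any prime q such that the claim fails; we check each in order.
The first 20 eligible values, up to q = 71, all satisfy the conclusion.
q = 73: 73 mod 24 = 1 — not in {2, 3, 5, 7, 11, 13, 17, 19, 23}.
Thus q = 73 disproves the claim, and no smaller q works.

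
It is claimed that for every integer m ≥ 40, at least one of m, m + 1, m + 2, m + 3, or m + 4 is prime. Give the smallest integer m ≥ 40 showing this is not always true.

A counterexample is any integer m ≥ 40 such that m, m + 1, m + 2, m + 3, m + 4 are all composite; we check each in order.
m = 40: 41 is prime.
m = 41: 41 is prime.
m = 42: 43 is prime.
m = 43: 43 is prime.
m = 44: 47 is prime.
m = 45: 47 is prime.
m = 46: 47 is prime.
m = 47: 47 is prime.
m = 48: 48 = 2 × 24; 49 = 7 × 7; 50 = 2 × 25; 51 = 3 × 17; 52 = 2 × 26 — all composite.
Thus m = 48 disproves the claim, and no smaller m works.

m = 48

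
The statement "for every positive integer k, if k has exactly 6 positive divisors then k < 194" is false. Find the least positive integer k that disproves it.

k = 207

Check each positive integer k in order until k has exactly 6 positive divisors but the claim fails.
The first 27 eligible values, up to k = 188, all satisfy the conclusion.
k = 207: τ(207) = 6; 207 ≥ 194.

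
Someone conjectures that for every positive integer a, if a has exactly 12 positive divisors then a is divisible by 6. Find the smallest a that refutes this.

a = 140

Check each positive integer a in order until a has exactly 12 positive divisors but a is not divisible by 6.
The first 8 eligible values, up to a = 132, all satisfy the conclusion.
a = 140: τ(140) = 12; 140 mod 6 = 2.
So a = 140 is the smallest counterexample.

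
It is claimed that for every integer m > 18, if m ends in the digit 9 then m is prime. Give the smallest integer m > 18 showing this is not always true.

Check each integer m > 18 in order until m ends in the digit 9 but m is not prime.
For m = 19, 29 the conclusion holds.
m = 39: 39 ends in 9; 39 = 3 × 13, composite.
Hence m = 39 is a counterexample.

m = 39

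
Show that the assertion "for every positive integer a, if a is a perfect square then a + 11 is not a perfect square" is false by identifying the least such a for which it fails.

Check each positive integer a in order until a is a perfect square but a + 11 is a perfect square.
a = 1: 1 + 11 = 12, not a perfect square.
a = 4: 4 + 11 = 15, not a perfect square.
a = 9: 9 + 11 = 20, not a perfect square.
a = 16: 16 + 11 = 27, not a perfect square.
a = 25: 25 = 5² and 25 + 11 = 36 = 6².
So a = 25 is the smallest counterexample.

a = 25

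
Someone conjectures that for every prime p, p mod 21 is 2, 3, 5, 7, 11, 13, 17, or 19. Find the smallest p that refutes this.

A counterexample is any prime p such that the claim fails; we check each in order.
For p = 2, 3, 5, 7, 11, 13, 17, 19, 23 the conclusion holds.
p = 29: 29 mod 21 = 8 — not in {2, 3, 5, 7, 11, 13, 17, 19}.
So p = 29 is the smallest counterexample.

p = 29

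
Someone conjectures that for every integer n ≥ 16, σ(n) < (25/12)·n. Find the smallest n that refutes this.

n = 18

We need the least integer n ≥ 16 for which the claim fails.
n = 16: σ(16) = 31; 31 < 100/3.
n = 17: σ(17) = 18; 18 < 425/12.
n = 18: σ(18) = 39; 39 ≥ 75/2.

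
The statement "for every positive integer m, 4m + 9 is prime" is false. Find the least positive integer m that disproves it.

Check each positive integer m in order until 4m + 9 is not prime.
For m = 1, 2 the conclusion holds.
m = 3: 4m + 9 = 21 = 3 × 7, composite.

m = 3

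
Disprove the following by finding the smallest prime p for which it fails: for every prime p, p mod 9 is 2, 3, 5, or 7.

p = 13

Check each prime p in order until the claim fails.
For p = 2, 3, 5, 7, 11 the conclusion holds.
p = 13: 13 mod 9 = 4 — not in {2, 3, 5, 7}.
Hence p = 13 is a counterexample.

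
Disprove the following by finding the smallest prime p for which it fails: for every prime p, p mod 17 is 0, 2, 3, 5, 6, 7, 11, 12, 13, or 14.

p = 43

We need the least prime p for which the claim fails.
The first 13 eligible values, up to p = 41, all satisfy the conclusion.
p = 43: 43 mod 17 = 9 — not in {0, 2, 3, 5, 6, 7, 11, 12, 13, 14}.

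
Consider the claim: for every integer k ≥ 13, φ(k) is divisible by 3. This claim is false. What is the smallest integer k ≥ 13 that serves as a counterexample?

k = 15

A counterexample is any integer k ≥ 13 such that φ(k) is not divisible by 3; we check each in order.
For k = 13, 14 the conclusion holds.
k = 15: φ(15) = 8; 8 mod 3 = 2.
Hence k = 15 is a counterexample.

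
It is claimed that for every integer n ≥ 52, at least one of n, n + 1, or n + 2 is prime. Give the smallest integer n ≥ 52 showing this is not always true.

n = 54

A counterexample is any integer n ≥ 52 such that n, n + 1, n + 2 are all composite; we check each in order.
n = 52: 53 is prime.
n = 53: 53 is prime.
n = 54: 54 = 2 × 27; 55 = 5 × 11; 56 = 2 × 28 — all composite.
Hence n = 54 is a counterexample.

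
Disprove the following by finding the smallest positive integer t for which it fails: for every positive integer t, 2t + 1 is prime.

Check each positive integer t in order until 2t + 1 is not prime.
For t = 1, 2, 3 the conclusion holds.
t = 4: 2t + 1 = 9 = 3 × 3, composite.

t = 4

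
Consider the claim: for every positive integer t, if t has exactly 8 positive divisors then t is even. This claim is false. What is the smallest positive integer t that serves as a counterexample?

A counterexample is any positive integer t such that t has exactly 8 positive divisors but t is odd; we check each in order.
The first 12 eligible values, up to t = 104, all satisfy the conclusion.
t = 105: divisors of 105: 1, 3, 5, 7, 15, 21, 35, 105; 105 is odd.
So t = 105 is the smallest counterexample.

t = 105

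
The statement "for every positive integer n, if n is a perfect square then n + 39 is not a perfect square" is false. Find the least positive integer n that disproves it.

A counterexample is any positive integer n such that n is a perfect square but n + 39 is a perfect square; we check each in order.
For n = 1, 4, 9, 16 the conclusion holds.
n = 25: 25 = 5² and 25 + 39 = 64 = 8².

n = 25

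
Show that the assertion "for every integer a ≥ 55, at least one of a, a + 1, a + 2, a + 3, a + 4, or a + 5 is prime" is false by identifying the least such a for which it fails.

We need the least integer a ≥ 55 for which a, a + 1, a + 2, a + 3, a + 4, a + 5 are all composite.
For a = 55, 56, 57, 58, …, 87, 88, 89 the conclusion holds.
a = 90: 90 = 2 × 45; 91 = 7 × 13; 92 = 2 × 46; 93 = 3 × 31; 94 = 2 × 47; 95 = 5 × 19 — all composite.
Hence a = 90 is a counterexample.

a = 90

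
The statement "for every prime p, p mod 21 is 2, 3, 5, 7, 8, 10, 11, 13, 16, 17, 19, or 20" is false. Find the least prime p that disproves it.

p = 43

Check each prime p in order until the claim fails.
For p = 2, 3, 5, 7, …, 31, 37, 41 the conclusion holds.
p = 43: 43 mod 21 = 1 — not in {2, 3, 5, 7, 8, 10, 11, 13, 16, 17, 19, 20}.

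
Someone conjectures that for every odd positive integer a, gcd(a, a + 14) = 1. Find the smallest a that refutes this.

a = 7

For a = 1, 3, 5 the conclusion holds.
a = 7: gcd(7, 21) = 7.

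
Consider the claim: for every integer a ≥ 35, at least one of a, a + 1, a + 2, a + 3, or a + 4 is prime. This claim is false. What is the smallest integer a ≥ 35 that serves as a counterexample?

a = 48

We need the least integer a ≥ 35 for which a, a + 1, a + 2, a + 3, a + 4 are all composite.
For a = 35, 36, 37, 38, …, 45, 46, 47 the conclusion holds.
a = 48: 48 = 2 × 24; 49 = 7 × 7; 50 = 2 × 25; 51 = 3 × 17; 52 = 2 × 26 — all composite.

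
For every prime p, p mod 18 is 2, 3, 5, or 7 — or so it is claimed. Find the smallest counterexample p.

p = 11

Check each prime p in order until the claim fails.
The first 4 eligible values, up to p = 7, all satisfy the conclusion.
p = 11: 11 mod 18 = 11 — not in {2, 3, 5, 7}.
Hence p = 11 is a counterexample.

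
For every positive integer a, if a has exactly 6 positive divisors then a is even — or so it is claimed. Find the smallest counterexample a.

a = 12: divisors of 12: 1, 2, 3, 4, 6, 12; 12 is even.
a = 18: divisors of 18: 1, 2, 3, 6, 9, 18; 18 is even.
a = 20: divisors of 20: 1, 2, 4, 5, 10, 20; 20 is even.
a = 28: divisors of 28: 1, 2, 4, 7, 14, 28; 28 is even.
a = 32: divisors of 32: 1, 2, 4, 8, 16, 32; 32 is even.
a = 44: divisors of 44: 1, 2, 4, 11, 22, 44; 44 is even.
a = 45: divisors of 45: 1, 3, 5, 9, 15, 45; 45 is odd.
Thus a = 45 disproves the claim, and no smaller a works.

a = 45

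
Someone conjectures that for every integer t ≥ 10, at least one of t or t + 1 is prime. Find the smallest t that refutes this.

t = 14

A counterexample is any integer t ≥ 10 such that t, t + 1 are both composite; we check each in order.
The first 4 eligible values, up to t = 13, all satisfy the conclusion.
t = 14: 14 = 2 × 7; 15 = 3 × 5 — both composite.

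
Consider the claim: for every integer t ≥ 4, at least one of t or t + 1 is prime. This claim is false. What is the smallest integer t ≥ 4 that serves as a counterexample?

t = 8

For t = 4, 5, 6, 7 the conclusion holds.
t = 8: 8 = 2 × 4; 9 = 3 × 3 — both composite.
Thus t = 8 disproves the claim, and no smaller t works.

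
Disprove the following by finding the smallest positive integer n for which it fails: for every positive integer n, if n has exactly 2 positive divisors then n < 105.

n = 107

Check each positive integer n in order until n has exactly 2 positive divisors but the claim fails.
For n = 2, 3, 5, 7, …, 97, 101, 103 the conclusion holds.
n = 107: τ(107) = 2; 107 ≥ 105.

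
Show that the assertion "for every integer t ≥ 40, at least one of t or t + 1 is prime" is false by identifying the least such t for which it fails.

t = 44

The first 4 eligible values, up to t = 43, all satisfy the conclusion.
t = 44: 44 = 2 × 22; 45 = 3 × 15 — both composite.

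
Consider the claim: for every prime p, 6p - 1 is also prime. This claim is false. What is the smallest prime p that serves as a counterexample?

The first 4 eligible values, up to p = 7, all satisfy the conclusion.
p = 11: 6p - 1 = 65 = 5 × 13, not prime.
Thus p = 11 disproves the claim, and no smaller p works.

p = 11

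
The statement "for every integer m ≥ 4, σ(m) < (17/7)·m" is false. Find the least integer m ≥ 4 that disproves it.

For m = 4, 5, 6, 7, …, 21, 22, 23 the conclusion holds.
m = 24: σ(24) = 60; 60 ≥ 408/7.

m = 24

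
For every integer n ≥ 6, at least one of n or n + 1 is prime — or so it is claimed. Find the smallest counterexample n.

n = 8

A counterexample is any integer n ≥ 6 such that n, n + 1 are both composite; we check each in order.
n = 6: 7 is prime.
n = 7: 7 is prime.
n = 8: 8 = 2 × 4; 9 = 3 × 3 — both composite.
So n = 8 is the smallest counterexample.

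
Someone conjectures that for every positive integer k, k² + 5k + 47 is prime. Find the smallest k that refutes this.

Check each positive integer k in order until k² + 5k + 47 is not prime.
The first 37 eligible values, up to k = 37, all satisfy the conclusion.
k = 38: k² + 5k + 47 = 1681 = 41 × 41, composite.
Thus k = 38 disproves the claim, and no smaller k works.

k = 38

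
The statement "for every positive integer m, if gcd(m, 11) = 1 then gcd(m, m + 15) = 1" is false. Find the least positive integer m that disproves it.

We need the least positive integer m for which gcd(m, 11) = 1 but gcd(m, m + 15) > 1.
For m = 1, 2 the conclusion holds.
m = 3: gcd(3, 18) = 3.

m = 3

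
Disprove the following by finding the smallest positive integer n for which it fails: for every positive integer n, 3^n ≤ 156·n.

n = 7

The first 6 eligible values, up to n = 6, all satisfy the conclusion.
n = 7: 3^n = 2187 and 156·n = 1092, so 2187 > 1092.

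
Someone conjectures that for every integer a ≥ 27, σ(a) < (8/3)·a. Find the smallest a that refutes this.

a = 60

A counterexample is any integer a ≥ 27 such that the claim fails; we check each in order.
For a = 27, 28, 29, 30, …, 57, 58, 59 the conclusion holds.
a = 60: σ(60) = 168; 168 ≥ 160.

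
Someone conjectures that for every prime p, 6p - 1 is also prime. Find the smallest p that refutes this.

p = 11

A counterexample is any prime p such that 6p - 1 is not prime; we check each in order.
p = 2: 6p - 1 = 11, prime.
p = 3: 6p - 1 = 17, prime.
p = 5: 6p - 1 = 29, prime.
p = 7: 6p - 1 = 41, prime.
p = 11: 6p - 1 = 65 = 5 × 13, not prime.
Thus p = 11 disproves the claim, and no smaller p works.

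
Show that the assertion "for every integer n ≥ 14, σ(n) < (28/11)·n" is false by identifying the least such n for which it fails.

The first 34 eligible values, up to n = 47, all satisfy the conclusion.
n = 48: σ(48) = 124; 124 ≥ 1344/11.

n = 48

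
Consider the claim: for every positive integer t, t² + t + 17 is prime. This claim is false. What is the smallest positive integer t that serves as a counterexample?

t = 16

Check each positive integer t in order until t² + t + 17 is not prime.
For t = 1, 2, 3, 4, …, 13, 14, 15 the conclusion holds.
t = 16: t² + t + 17 = 289 = 17 × 17, composite.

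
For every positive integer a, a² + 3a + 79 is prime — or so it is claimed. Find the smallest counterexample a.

For a = 1, 2, 3, 4 the conclusion holds.
a = 5: a² + 3a + 79 = 119 = 7 × 17, composite.

a = 5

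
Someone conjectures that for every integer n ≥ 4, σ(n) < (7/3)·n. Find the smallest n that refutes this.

n = 12

We need the least integer n ≥ 4 for which the claim fails.
n = 4: σ(4) = 7; 7 < 28/3.
n = 5: σ(5) = 6; 6 < 35/3.
n = 6: σ(6) = 12; 12 < 14.
n = 7: σ(7) = 8; 8 < 49/3.
n = 8: σ(8) = 15; 15 < 56/3.
n = 9: σ(9) = 13; 13 < 21.
n = 10: σ(10) = 18; 18 < 70/3.
n = 11: σ(11) = 12; 12 < 77/3.
n = 12: σ(12) = 28; 28 ≥ 28.
Thus n = 12 disproves the claim, and no smaller n works.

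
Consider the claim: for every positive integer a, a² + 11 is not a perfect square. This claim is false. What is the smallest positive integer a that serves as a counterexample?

a = 5

Check each positive integer a in order until a² + 11 is a perfect square.
a = 1: 1² + 11 = 12, not a perfect square.
a = 2: 2² + 11 = 15, not a perfect square.
a = 3: 3² + 11 = 20, not a perfect square.
a = 4: 4² + 11 = 27, not a perfect square.
a = 5: 5² + 11 = 36 = 6², a perfect square.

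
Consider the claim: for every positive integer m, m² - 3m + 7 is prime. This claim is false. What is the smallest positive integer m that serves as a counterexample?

m = 6

We need the least positive integer m for which m² - 3m + 7 is not prime.
For m = 1, 2, 3, 4, 5 the conclusion holds.
m = 6: m² - 3m + 7 = 25 = 5 × 5, composite.
Hence m = 6 is a counterexample.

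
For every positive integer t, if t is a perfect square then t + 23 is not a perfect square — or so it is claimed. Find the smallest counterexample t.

The first 10 eligible values, up to t = 100, all satisfy the conclusion.
t = 121: 121 = 11² and 121 + 23 = 144 = 12².
So t = 121 is the smallest counterexample.

t = 121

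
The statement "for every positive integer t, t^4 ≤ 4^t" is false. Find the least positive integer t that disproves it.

Check each positive integer t in order until t^4 > 4^t.
For t = 1, 2 the conclusion holds.
t = 3: t^4 = 81 and 4^t = 64, so 81 > 64.
So t = 3 is the smallest counterexample.

t = 3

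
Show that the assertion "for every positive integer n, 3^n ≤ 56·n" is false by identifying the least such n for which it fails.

We need the least positive integer n for which 3^n > 56·n.
The first 5 eligible values, up to n = 5, all satisfy the conclusion.
n = 6: 3^n = 729 and 56·n = 336, so 729 > 336.
Thus n = 6 disproves the claim, and no smaller n works.

n = 6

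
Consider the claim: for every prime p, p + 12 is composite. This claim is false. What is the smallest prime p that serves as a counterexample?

p = 5

Check each prime p in order until p + 12 is prime.
p = 2: p + 12 = 14 = 2 × 7, composite.
p = 3: p + 12 = 15 = 3 × 5, composite.
p = 5: p + 12 = 17, prime — not composite.
Thus p = 5 disproves the claim, and no smaller p works.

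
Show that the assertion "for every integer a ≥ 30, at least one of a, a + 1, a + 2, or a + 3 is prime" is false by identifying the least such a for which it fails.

Check each integer a ≥ 30 in order until a, a + 1, a + 2, a + 3 are all composite.
For a = 30, 31 the conclusion holds.
a = 32: 32 = 2 × 16; 33 = 3 × 11; 34 = 2 × 17; 35 = 5 × 7 — all composite.

a = 32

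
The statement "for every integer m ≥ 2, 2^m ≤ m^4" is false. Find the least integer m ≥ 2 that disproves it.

m = 17

We need the least integer m ≥ 2 for which 2^m > m^4.
The first 15 eligible values, up to m = 16, all satisfy the conclusion.
m = 17: 2^m = 131072 and m^4 = 83521, so 131072 > 83521.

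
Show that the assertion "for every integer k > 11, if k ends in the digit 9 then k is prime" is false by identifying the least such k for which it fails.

k = 19: 19 ends in 9 and is prime.
k = 29: 29 ends in 9 and is prime.
k = 39: 39 ends in 9; 39 = 3 × 13, composite.

k = 39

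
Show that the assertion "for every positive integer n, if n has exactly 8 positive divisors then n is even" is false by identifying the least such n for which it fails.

We need the least positive integer n for which n has exactly 8 positive divisors but n is odd.
The first 12 eligible values, up to n = 104, all satisfy the conclusion.
n = 105: divisors of 105: 1, 3, 5, 7, 15, 21, 35, 105; 105 is odd.
Thus n = 105 disproves the claim, and no smaller n works.

n = 105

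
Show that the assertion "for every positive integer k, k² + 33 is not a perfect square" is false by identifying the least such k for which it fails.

Check each positive integer k in order until k² + 33 is a perfect square.
For k = 1, 2, 3 the conclusion holds.
k = 4: 4² + 33 = 49 = 7², a perfect square.
Hence k = 4 is a counterexample.

k = 4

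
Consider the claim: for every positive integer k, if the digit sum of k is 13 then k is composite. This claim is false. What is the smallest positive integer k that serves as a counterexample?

We need the least positive integer k for which the digit sum of k is 13 but k is prime.
k = 49: digit sum 13; 49 is composite.
k = 58: digit sum 13; 58 is composite.
k = 67: digit sum 13; 67 is prime, not composite.

k = 67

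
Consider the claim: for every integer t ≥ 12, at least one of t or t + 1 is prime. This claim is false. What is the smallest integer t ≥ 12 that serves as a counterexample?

t = 14

Check each integer t ≥ 12 in order until t, t + 1 are both composite.
For t = 12, 13 the conclusion holds.
t = 14: 14 = 2 × 7; 15 = 3 × 5 — both composite.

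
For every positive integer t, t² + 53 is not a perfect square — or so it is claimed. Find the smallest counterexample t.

t = 26

For t = 1, 2, 3, 4, …, 23, 24, 25 the conclusion holds.
t = 26: 26² + 53 = 729 = 27², a perfect square.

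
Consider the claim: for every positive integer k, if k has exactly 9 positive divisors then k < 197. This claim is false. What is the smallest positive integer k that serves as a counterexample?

k = 225

For k = 36, 100, 196 the conclusion holds.
k = 225: τ(225) = 9; 225 ≥ 197.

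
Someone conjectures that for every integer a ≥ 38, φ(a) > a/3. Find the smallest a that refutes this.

a = 42

We need the least integer a ≥ 38 for which the claim fails.
The first 4 eligible values, up to a = 41, all satisfy the conclusion.
a = 42: φ(42) = 12 and 42/3 = 14, so φ(42) ≤ 42/3.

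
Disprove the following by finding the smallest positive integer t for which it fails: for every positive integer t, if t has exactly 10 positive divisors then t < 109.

t = 112

t = 48: τ(48) = 10; 48 < 109.
t = 80: τ(80) = 10; 80 < 109.
t = 112: τ(112) = 10; 112 ≥ 109.
So t = 112 is the smallest counterexample.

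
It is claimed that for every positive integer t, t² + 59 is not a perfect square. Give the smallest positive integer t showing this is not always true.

t = 29

Check each positive integer t in order until t² + 59 is a perfect square.
For t = 1, 2, 3, 4, …, 26, 27, 28 the conclusion holds.
t = 29: 29² + 59 = 900 = 30², a perfect square.
Thus t = 29 disproves the claim, and no smaller t works.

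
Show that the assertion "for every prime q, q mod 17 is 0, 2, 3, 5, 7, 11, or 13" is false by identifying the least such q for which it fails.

q = 23

Check each prime q in order until the claim fails.
For q = 2, 3, 5, 7, 11, 13, 17, 19 the conclusion holds.
q = 23: 23 mod 17 = 6 — not in {0, 2, 3, 5, 7, 11, 13}.
So q = 23 is the smallest counterexample.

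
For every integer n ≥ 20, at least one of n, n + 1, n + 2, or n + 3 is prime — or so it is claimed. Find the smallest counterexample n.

Check each integer n ≥ 20 in order until n, n + 1, n + 2, n + 3 are all composite.
For n = 20, 21, 22, 23 the conclusion holds.
n = 24: 24 = 2 × 12; 25 = 5 × 5; 26 = 2 × 13; 27 = 3 × 9 — all composite.

n = 24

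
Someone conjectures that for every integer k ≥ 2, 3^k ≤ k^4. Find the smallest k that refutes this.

Check each integer k ≥ 2 in order until 3^k > k^4.
k = 2: 3^k = 9 and k^4 = 16, so 9 ≤ 16.
k = 3: 3^k = 27 and k^4 = 81, so 27 ≤ 81.
k = 4: 3^k = 81 and k^4 = 256, so 81 ≤ 256.
k = 5: 3^k = 243 and k^4 = 625, so 243 ≤ 625.
k = 6: 3^k = 729 and k^4 = 1296, so 729 ≤ 1296.
k = 7: 3^k = 2187 and k^4 = 2401, so 2187 ≤ 2401.
k = 8: 3^k = 6561 and k^4 = 4096, so 6561 > 4096.
So k = 8 is the smallest counterexample.

k = 8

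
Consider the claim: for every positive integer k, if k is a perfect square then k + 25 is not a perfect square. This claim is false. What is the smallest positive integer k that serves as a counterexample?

k = 144

The first 11 eligible values, up to k = 121, all satisfy the conclusion.
k = 144: 144 = 12² and 144 + 25 = 169 = 13².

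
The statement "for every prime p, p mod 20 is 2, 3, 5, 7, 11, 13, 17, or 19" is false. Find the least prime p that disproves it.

We need the least prime p for which the claim fails.
For p = 2, 3, 5, 7, 11, 13, 17, 19, 23 the conclusion holds.
p = 29: 29 mod 20 = 9 — not in {2, 3, 5, 7, 11, 13, 17, 19}.

p = 29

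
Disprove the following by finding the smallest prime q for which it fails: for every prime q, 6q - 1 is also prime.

q = 2: 6q - 1 = 11, prime.
q = 3: 6q - 1 = 17, prime.
q = 5: 6q - 1 = 29, prime.
q = 7: 6q - 1 = 41, prime.
q = 11: 6q - 1 = 65 = 5 × 13, not prime.
So q = 11 is the smallest counterexample.

q = 11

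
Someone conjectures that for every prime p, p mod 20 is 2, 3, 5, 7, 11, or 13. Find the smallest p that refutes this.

For p = 2, 3, 5, 7, 11, 13 the conclusion holds.
p = 17: 17 mod 20 = 17 — not in {2, 3, 5, 7, 11, 13}.
Thus p = 17 disproves the claim, and no smaller p works.

p = 17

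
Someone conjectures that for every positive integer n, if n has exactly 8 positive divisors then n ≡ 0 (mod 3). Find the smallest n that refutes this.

We need the least positive integer n for which n has exactly 8 positive divisors but the claim fails.
For n = 24, 30 the conclusion holds.
n = 40: τ(40) = 8; 40 ≡ 1 (mod 3).
Hence n = 40 is a counterexample.

n = 40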